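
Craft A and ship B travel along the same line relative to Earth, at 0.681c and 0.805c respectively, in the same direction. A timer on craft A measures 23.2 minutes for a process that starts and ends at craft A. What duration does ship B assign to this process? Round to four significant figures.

Transform craft A's velocity into ship B's frame: (0.681 − 0.805)/(1 − 0.681·0.805) = −0.124/0.451795, so the relative speed is 0.27446c.
γ for this relative speed: γ = 1/√(1 − 0.0753283) = 1.0399.
The clock on craft A records proper time, so ship B measures Δt = γΔτ = 1.0399 × 23.2 = 24.13 minutes.

24.13 minutes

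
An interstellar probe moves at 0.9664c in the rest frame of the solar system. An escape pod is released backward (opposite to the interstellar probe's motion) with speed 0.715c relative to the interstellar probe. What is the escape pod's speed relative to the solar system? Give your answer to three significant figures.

Relativistic velocity addition: u = (u' + v)/(1 + u'v/c²), with u' = −0.715c and v = 0.9664c.
Numerator: −0.715 + 0.9664 = 0.2514. Denominator: 1 + (−0.715)(0.9664) = 0.309024.
u = 0.2514/0.309024 = 0.81353, so the speed is 0.814c.

0.814c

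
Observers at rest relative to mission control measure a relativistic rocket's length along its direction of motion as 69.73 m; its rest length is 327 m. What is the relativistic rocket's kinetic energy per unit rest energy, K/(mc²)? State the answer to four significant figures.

γ = L₀/L = 327/69.73 = 4.68952.
K/(mc²) = γ − 1 = 4.68952 − 1 = 3.690.

3.690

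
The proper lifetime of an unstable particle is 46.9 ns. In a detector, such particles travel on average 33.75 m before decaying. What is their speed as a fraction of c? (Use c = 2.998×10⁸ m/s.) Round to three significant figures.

Let x = d/(cτ) = 33.75 m / (2.998×10⁸ m/s × 4.690×10^-8 s) = 2.4003. Since d = βγcτ, x = βγ = β/√(1−β²).
Solving: β² = x²/(1+x²) = 5.76144/6.76144 = 0.852103, so β = 0.923.

0.923c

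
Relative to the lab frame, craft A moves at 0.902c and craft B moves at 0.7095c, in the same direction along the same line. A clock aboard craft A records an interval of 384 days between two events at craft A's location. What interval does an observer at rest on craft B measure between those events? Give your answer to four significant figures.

Transform craft A's velocity into craft B's frame: (0.902 − 0.7095)/(1 − 0.902·0.7095) = 0.1925/0.360031, so the relative speed is 0.53468c.
γ for this relative speed: γ = 1/√(1 − 0.285883) = 1.1834.
Craft A's interval is proper; time dilation gives Δt_B = γΔτ = 1.1834 × 384 days = 454.4 days.

454.4 days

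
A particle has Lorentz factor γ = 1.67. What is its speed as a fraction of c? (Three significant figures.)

β = √(1 − 1/γ²) = √(1 − 1/2.7889) = √0.641436 = 0.801.

0.801c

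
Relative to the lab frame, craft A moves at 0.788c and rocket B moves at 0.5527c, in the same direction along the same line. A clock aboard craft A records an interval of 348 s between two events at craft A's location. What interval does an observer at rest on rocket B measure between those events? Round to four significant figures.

Transform craft A's velocity into rocket B's frame: (0.788 − 0.5527)/(1 − 0.788·0.5527) = 0.2353/0.5644724, so the relative speed is 0.41685c.
At |u| = 0.41685c, γ = (1 − 0.173764)^(−1/2) = 1.1001.
Craft A's interval is proper; time dilation gives Δt_B = γΔτ = 1.1001 × 348 s = 382.8 s.

382.8 s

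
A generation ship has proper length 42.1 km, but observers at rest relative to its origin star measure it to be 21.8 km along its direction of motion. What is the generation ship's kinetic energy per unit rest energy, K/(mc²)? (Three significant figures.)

γ = L₀/L = 42.1/21.8 = 1.93119.
K/(mc²) = γ − 1 = 1.93119 − 1 = 0.931.

0.931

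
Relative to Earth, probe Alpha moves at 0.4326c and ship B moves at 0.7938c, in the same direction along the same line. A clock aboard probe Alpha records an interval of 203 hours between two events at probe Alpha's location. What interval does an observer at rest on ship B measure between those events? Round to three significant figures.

243 hours

The velocity of probe Alpha relative to ship B is (0.4326 − 0.7938)c / (1 − 0.4326×0.7938) = −0.5501c; relative speed 0.5501c.
At |u| = 0.5501c, γ = (1 − 0.30261)^(−1/2) = 1.1975.
The clock on probe Alpha records proper time, so ship B measures Δt = γΔτ = 1.1975 × 203 = 243 hours.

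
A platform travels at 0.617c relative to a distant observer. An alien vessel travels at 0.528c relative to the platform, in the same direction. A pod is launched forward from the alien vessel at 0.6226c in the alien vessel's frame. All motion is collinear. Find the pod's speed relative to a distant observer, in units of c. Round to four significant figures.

0.9665c

Apply u = (u'+v)/(1+u'v) twice. Pod in the platform frame: (0.6226+0.528)/(1+0.6226·0.528) = 1.1506/1.3287328 = 0.86594c.
That velocity, transformed to the rest frame of a distant observer: (0.86594+0.617)/(1+0.86594·0.617) = 1.48294/1.53428498 = 0.96653c.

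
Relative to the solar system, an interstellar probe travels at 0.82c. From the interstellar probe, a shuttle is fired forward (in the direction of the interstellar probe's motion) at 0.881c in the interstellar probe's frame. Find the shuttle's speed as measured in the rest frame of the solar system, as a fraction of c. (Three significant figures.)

In units of c, u = (u' + v)/(1 + u'v) with u' = 0.881 and v = 0.82.
Numerator: 0.881 + 0.82 = 1.701. Denominator: 1 + (0.881)(0.82) = 1.72242.
u = 1.701/1.72242 = 0.98756, so the speed is 0.988c.

0.988c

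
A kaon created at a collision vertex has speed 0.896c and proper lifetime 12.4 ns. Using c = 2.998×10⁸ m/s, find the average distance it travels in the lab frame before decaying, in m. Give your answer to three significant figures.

With β = 0.896, γ = 1/√(1 − 0.896²) = 1/√0.197184 = 2.252.
Lab-frame lifetime: Δt = γτ = 2.252 × 12.4 ns = 27.925 ns.
Distance: d = vΔt = 0.896 × 2.998×10⁸ m/s × 2.7925×10^-8 s = 7.50 m.

7.50 m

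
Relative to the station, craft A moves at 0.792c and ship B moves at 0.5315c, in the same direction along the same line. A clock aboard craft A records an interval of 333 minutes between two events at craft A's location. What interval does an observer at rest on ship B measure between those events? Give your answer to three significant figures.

373 minutes

Speed of craft A in ship B's frame: u = (v_A − v_B)/(1 − v_A v_B/c²) = (0.792 − 0.5315)/(1 − 0.792×0.5315) = 0.2605/0.579052 = 0.44987; |u| = 0.44987c.
γ for this relative speed: γ = 1/√(1 − 0.202383) = 1.1197.
The clock on craft A records proper time, so ship B measures Δt = γΔτ = 1.1197 × 333 = 373 minutes.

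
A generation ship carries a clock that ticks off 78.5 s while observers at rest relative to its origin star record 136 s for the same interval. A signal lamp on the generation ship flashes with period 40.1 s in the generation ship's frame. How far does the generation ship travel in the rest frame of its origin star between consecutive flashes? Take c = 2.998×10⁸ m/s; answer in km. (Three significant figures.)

γ = Δt/Δτ = 136/78.5 = 1.73248.
β = √(1 − 1/γ²) = 0.8166. Lab-frame period = γτ = 1.73248×40.1 s = 69.472 s. Distance = βc × γτ = 0.8166 × 2.998×10⁸ m/s × 69.472 s = 1.7008×10^10 m = 1.70×10^7 km.

1.70×10^7 km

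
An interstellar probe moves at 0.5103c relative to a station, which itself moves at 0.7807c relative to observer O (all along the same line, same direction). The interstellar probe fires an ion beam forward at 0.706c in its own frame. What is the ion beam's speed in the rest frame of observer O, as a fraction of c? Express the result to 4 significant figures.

0.9863c

First combine the ion beam and interstellar probe (S''→S'): u₁ = (0.706 + 0.5103)/(1 + 0.706×0.5103) = 1.2163/1.3602718 = 0.89416.
Then combine with the station (S'→S): u = (0.89416 + 0.7807)/(1 + 0.89416×0.7807) = 1.67486/1.698070712 = 0.98633.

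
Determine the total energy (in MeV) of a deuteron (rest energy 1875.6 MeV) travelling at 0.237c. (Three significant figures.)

1930 MeV

γ = 1/√(1 − β²) = 1/√(1 − 0.056169) = 1/√0.943831 = 1/0.97151 = 1.0293.
Total energy: E = γmc² = 1.0293 × 1875.6 MeV = 1930 MeV.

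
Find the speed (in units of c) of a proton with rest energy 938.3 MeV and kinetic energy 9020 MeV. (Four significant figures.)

γ = 1 + K/(mc²) = 1 + 9020/938.3 = 10.613.
β = √(1 − 1/γ²) = √(1 − 0.00887817) = √0.99112183 = 0.9956.

0.9956c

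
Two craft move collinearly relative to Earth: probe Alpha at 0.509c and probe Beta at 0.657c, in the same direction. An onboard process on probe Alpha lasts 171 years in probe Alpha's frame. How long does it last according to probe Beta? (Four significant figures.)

Transform probe Alpha's velocity into probe Beta's frame: (0.509 − 0.657)/(1 − 0.509·0.657) = −0.148/0.665587, so the relative speed is 0.22236c.
γ for this relative speed: γ = 1/√(1 − 0.049444) = 1.0257.
The clock on probe Alpha records proper time, so probe Beta measures Δt = γΔτ = 1.0257 × 171 = 175.4 years.

175.4 years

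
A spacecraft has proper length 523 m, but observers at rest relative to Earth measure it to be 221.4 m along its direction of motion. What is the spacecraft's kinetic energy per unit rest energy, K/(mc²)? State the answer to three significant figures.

γ = L₀/L = 523/221.4 = 2.36224.
K/(mc²) = γ − 1 = 2.36224 − 1 = 1.36.

1.36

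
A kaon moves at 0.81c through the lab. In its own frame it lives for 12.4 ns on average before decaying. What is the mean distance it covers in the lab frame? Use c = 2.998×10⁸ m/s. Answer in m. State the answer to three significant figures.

Lorentz factor: γ = (1 − 0.6561)^(−1/2) = 1.7052.
Lab-frame lifetime: Δt = γτ = 1.7052 × 12.4 ns = 21.144 ns.
Distance: d = vΔt = 0.81 × 2.998×10⁸ m/s × 2.1144×10^-8 s = 5.13 m.

5.13 m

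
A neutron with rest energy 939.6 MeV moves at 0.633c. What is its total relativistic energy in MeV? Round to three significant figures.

1210 MeV

γ = 1/√(1 − β²) = 1/√(1 − 0.400689) = 1/√0.599311 = 1/0.774152 = 1.2917.
Total energy: E = γmc² = 1.2917 × 939.6 MeV = 1210 MeV.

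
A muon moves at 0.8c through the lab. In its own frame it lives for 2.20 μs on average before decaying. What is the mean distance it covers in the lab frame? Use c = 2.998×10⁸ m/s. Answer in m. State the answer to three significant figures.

879 m

Lorentz factor: γ = (1 − 0.64)^(−1/2) = 1.6667.
Lab-frame lifetime: Δt = γτ = 1.6667 × 2.20 μs = 3.6667 μs.
Distance: d = vΔt = 0.8 × 2.998×10⁸ m/s × 3.6667×10^-6 s = 879 m.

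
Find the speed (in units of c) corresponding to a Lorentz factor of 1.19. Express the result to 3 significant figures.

0.542c

β = √(1 − 1/γ²) = √(1 − 1/1.4161) = √0.293835 = 0.542.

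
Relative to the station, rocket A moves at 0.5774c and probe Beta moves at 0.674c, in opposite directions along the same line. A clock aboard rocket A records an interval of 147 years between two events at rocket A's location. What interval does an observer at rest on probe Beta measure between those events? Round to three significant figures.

Speed of rocket A in probe Beta's frame: u = (v_A + v_B)/(1 + v_A v_B/c²) = (0.5774 + 0.674)/(1 + 0.5774×0.674) = 1.2514/1.3891676 = 0.90083; |u| = 0.90083c.
γ for this relative speed: γ = 1/√(1 − 0.811495) = 2.3032.
The clock on rocket A records proper time, so probe Beta measures Δt = γΔτ = 2.3032 × 147 = 339 years.

339 years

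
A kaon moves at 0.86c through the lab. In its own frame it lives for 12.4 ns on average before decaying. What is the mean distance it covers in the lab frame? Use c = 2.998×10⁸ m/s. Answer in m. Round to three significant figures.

With β = 0.86, γ = 1/√(1 − 0.86²) = 1/√0.2604 = 1.9597.
Lab-frame lifetime: Δt = γτ = 1.9597 × 12.4 ns = 24.3 ns.
Distance: d = vΔt = 0.86 × 2.998×10⁸ m/s × 2.4300×10^-8 s = 6.27 m.

6.27 m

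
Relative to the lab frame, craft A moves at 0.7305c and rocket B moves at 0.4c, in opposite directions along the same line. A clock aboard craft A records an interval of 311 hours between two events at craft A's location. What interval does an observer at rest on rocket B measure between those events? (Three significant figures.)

Transform craft A's velocity into rocket B's frame: (0.7305 + 0.4)/(1 + 0.7305·0.4) = 1.1305/1.2922, so the relative speed is 0.87486c.
At |u| = 0.87486c, γ = (1 − 0.76538)^(−1/2) = 2.0645.
Craft A's interval is proper; time dilation gives Δt_B = γΔτ = 2.0645 × 311 hours = 642 hours.

642 hours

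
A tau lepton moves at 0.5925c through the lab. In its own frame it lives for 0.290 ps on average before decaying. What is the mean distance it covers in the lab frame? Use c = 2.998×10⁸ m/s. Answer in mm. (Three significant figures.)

Lorentz factor: γ = (1 − 0.35105625)^(−1/2) = 1.2414.
Lab-frame lifetime: Δt = γτ = 1.2414 × 0.290 ps = 0.36001 ps.
Distance: d = vΔt = 0.5925 × 2.998×10⁸ m/s × 3.6001×10^-13 s = 6.39×10^-5 m = 0.0639 mm.

0.0639 mm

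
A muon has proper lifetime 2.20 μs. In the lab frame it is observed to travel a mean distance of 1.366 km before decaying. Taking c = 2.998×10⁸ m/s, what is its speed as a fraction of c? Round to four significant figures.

Lab distance = (lab lifetime)·v = γτ·βc, so βγ = d/(cτ) = 1366/(2.998×10⁸ × 2.200×10^-6) = 2.0711.
With βγ = 2.0711: γ² = 1 + (βγ)² = 5.28946, and β = (βγ)/γ = 2.0711/2.29988 = 0.9005.

0.9005c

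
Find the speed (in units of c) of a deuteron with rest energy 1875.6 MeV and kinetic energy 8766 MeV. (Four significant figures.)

γ = 1 + K/(mc²) = 1 + 8766/1875.6 = 5.6737.
β = √(1 − 1/γ²) = √(1 − 0.0310647) = √0.9689353 = 0.9843.

0.9843c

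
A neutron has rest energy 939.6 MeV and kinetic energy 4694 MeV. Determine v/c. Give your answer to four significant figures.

K = (γ−1)mc², so γ = 1 + 4694/939.6 = 5.9957.
Then v/c = √(1 − γ⁻²) = √(1 − 0.0278176) = √0.9721824 = 0.9860.

0.9860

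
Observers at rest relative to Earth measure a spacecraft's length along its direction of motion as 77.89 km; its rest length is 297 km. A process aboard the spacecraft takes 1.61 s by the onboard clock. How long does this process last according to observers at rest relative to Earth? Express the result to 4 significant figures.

6.139 s

γ = L₀/L = 297/77.89 = 3.81307.
Δt = γΔτ = 3.81307 × 1.61 = 6.139 s.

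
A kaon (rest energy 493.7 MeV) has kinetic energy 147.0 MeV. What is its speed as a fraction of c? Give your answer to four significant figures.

K = (γ−1)mc², so γ = 1 + 147.0/493.7 = 1.2978.
Then v/c = √(1 − γ⁻²) = √(1 − 0.593724) = √0.406276 = 0.6374.

0.6374c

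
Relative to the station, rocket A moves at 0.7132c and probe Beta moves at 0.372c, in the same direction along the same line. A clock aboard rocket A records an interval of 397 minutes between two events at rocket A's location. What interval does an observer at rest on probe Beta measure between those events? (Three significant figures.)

448 minutes

The velocity of rocket A relative to probe Beta is (0.7132 − 0.372)c / (1 − 0.7132×0.372) = 0.46441c; relative speed 0.46441c.
At |u| = 0.46441c, γ = (1 − 0.215677)^(−1/2) = 1.1292.
The clock on rocket A records proper time, so probe Beta measures Δt = γΔτ = 1.1292 × 397 = 448 minutes.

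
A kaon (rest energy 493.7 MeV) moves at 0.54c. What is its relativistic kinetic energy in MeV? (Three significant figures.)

92.9 MeV

γ = 1/√(1 − β²) = 1/√(1 − 0.2916) = 1/√0.7084 = 1/0.841665 = 1.18812.
Kinetic energy: K = (γ − 1)mc² = (1.18812 − 1) × 493.7 MeV = 0.18812 × 493.7 = 92.9 MeV.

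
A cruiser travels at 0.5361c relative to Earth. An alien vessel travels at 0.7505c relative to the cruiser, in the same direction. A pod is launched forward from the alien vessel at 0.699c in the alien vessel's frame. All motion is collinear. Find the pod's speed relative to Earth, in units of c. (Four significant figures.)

0.9849c

Apply u = (u'+v)/(1+u'v) twice. Pod in the cruiser frame: (0.699+0.7505)/(1+0.699·0.7505) = 1.4495/1.5245995 = 0.95074c.
That velocity, transformed to the rest frame of Earth: (0.95074+0.5361)/(1+0.95074·0.5361) = 1.48684/1.509691714 = 0.98486c.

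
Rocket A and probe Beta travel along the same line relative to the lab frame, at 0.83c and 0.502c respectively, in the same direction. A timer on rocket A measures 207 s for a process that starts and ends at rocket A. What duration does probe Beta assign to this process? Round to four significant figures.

Transform rocket A's velocity into probe Beta's frame: (0.83 − 0.502)/(1 − 0.83·0.502) = 0.328/0.58334, so the relative speed is 0.56228c.
At |u| = 0.56228c, γ = (1 − 0.316159)^(−1/2) = 1.2093.
Rocket A's interval is proper; time dilation gives Δt_B = γΔτ = 1.2093 × 207 s = 250.3 s.

250.3 s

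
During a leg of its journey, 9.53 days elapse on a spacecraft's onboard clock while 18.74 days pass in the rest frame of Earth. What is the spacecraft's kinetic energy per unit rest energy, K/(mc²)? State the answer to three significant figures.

0.966

γ = Δt/Δτ = 18.74/9.53 = 1.96642.
Since K = (γ−1)mc², K/(mc²) = 1.96642 − 1 = 0.966.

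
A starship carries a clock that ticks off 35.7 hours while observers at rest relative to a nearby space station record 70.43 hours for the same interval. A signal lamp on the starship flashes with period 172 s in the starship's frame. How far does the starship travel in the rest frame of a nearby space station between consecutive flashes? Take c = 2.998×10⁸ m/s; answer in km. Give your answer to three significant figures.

8.77×10^7 km

From Δt = γΔτ: γ = 70.43/35.7 = 1.97283.
β = √(1 − 1/γ²) = 0.86201. Lab-frame period = γτ = 1.97283×172 s = 339.33 s. Distance = βc × γτ = 0.86201 × 2.998×10⁸ m/s × 339.33 s = 8.7693×10^10 m = 8.77×10^7 km.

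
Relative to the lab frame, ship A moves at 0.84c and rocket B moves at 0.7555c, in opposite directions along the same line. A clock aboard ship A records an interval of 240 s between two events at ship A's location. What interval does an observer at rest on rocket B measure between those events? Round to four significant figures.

1104 s

Transform ship A's velocity into rocket B's frame: (0.84 + 0.7555)/(1 + 0.84·0.7555) = 1.5955/1.63462, so the relative speed is 0.97607c.
At |u| = 0.97607c, γ = (1 − 0.952713)^(−1/2) = 4.5986.
The clock on ship A records proper time, so rocket B measures Δt = γΔτ = 4.5986 × 240 = 1104 s.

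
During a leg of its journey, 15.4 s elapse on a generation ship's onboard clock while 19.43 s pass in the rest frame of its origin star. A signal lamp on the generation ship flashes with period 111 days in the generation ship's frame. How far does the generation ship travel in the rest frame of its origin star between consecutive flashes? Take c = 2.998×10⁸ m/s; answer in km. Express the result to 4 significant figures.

From Δt = γΔτ: γ = 19.43/15.4 = 1.26169.
β = √(1 − 1/γ²) = 0.60976. Lab-frame period = γτ = 1.26169×111 days = 140.05 days. Distance = βc × γτ = 0.60976 × 2.998×10⁸ m/s × 12100320 s = 2.2120×10^15 m = 2.212×10^12 km.

2.212×10^12 km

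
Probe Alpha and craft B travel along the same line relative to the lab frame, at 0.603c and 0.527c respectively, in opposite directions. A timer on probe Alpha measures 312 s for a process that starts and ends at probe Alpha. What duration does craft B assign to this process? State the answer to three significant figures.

The velocity of probe Alpha relative to craft B is (0.603 + 0.527)c / (1 + 0.603×0.527) = 0.8575c; relative speed 0.8575c.
γ for this relative speed: γ = 1/√(1 − 0.735306) = 1.9437.
Probe Alpha's interval is proper; time dilation gives Δt_B = γΔτ = 1.9437 × 312 s = 606 s.

606 s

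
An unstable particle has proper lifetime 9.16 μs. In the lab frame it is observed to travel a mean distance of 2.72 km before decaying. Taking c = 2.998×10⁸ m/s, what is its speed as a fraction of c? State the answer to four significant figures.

0.7037c

Lab distance = (lab lifetime)·v = γτ·βc, so βγ = d/(cτ) = 2720/(2.998×10⁸ × 9.160×10^-6) = 0.99047.
With βγ = 0.99047: γ² = 1 + (βγ)² = 1.981031, and β = (βγ)/γ = 0.99047/1.40749 = 0.7037.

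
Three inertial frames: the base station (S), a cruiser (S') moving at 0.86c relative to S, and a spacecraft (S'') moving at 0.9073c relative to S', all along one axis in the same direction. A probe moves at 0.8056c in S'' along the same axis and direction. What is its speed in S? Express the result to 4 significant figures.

0.9992c

Apply u = (u'+v)/(1+u'v) twice. Probe in the cruiser frame: (0.8056+0.9073)/(1+0.8056·0.9073) = 1.7129/1.73092088 = 0.98959c.
That velocity, transformed to the rest frame of the base station: (0.98959+0.86)/(1+0.98959·0.86) = 1.84959/1.8510474 = 0.99921c.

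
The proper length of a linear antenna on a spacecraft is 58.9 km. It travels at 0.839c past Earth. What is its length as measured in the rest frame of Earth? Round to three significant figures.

32.0 km

γ = 1/√(1 − β²) = 1/√(1 − 0.703921) = 1/√0.296079 = 1/0.544131 = 1.8378.
Length contraction: L = L₀/γ = 58.9/1.8378 = 32.0 km.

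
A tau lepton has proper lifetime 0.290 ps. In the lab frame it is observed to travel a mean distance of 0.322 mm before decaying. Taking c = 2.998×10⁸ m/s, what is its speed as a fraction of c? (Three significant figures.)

0.965c

Let x = d/(cτ) = 3.220×10^-4 m / (2.998×10⁸ m/s × 2.900×10^-13 s) = 3.7036. Since d = βγcτ, x = βγ = β/√(1−β²).
Solving: β² = x²/(1+x²) = 13.7167/14.7167 = 0.93205, so β = 0.965.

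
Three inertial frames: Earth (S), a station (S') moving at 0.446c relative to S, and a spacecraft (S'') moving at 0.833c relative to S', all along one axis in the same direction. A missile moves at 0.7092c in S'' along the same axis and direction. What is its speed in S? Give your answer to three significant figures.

First combine the missile and spacecraft (S''→S'): u₁ = (0.7092 + 0.833)/(1 + 0.7092×0.833) = 1.5422/1.5907636 = 0.96947.
Then combine with the station (S'→S): u = (0.96947 + 0.446)/(1 + 0.96947×0.446) = 1.41547/1.43238362 = 0.98819.

0.988c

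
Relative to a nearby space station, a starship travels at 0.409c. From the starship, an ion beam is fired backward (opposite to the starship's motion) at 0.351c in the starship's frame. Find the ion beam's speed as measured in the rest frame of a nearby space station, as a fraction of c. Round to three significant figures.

0.0677c

Relativistic velocity addition: u = (u' + v)/(1 + u'v/c²), with u' = −0.351c and v = 0.409c.
Numerator: −0.351 + 0.409 = 0.058. Denominator: 1 + (−0.351)(0.409) = 0.856441.
u = 0.058/0.856441 = 0.067722, so the speed is 0.0677c.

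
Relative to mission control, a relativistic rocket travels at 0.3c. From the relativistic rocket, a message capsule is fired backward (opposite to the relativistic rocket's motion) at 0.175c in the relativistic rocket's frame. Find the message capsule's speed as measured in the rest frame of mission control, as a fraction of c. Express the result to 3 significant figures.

0.132c

Relativistic velocity addition: u = (u' + v)/(1 + u'v/c²), with u' = −0.175c and v = 0.3c.
Numerator: −0.175 + 0.3 = 0.125. Denominator: 1 + (−0.175)(0.3) = 0.9475.
u = 0.125/0.9475 = 0.13193, so the speed is 0.132c.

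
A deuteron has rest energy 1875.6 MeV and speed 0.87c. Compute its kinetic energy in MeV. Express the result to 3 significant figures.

γ = 1/√(1 − β²) = 1/√(1 − 0.7569) = 1/√0.2431 = 1/0.493052 = 2.0282.
Kinetic energy: K = (γ − 1)mc² = (2.0282 − 1) × 1875.6 MeV = 1.0282 × 1875.6 = 1930 MeV.

1930 MeV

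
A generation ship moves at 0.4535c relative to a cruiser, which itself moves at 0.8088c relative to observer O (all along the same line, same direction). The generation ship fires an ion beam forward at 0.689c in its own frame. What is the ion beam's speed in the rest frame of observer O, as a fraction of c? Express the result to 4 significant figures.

0.9855c

Compose velocities in two stages. Stage 1 (into S'): u₁ = (0.689+0.4535)/(1+0.689×0.4535) = 0.8705.
Stage 2 (into S): u = (0.8705+0.8088)/(1+0.8705×0.8088) = 0.98547, so the speed is 0.9855c.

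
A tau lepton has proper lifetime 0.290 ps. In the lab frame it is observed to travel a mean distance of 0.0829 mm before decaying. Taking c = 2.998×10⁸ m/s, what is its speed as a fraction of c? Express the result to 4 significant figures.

0.6901c

Let x = d/(cτ) = 8.290×10^-5 m / (2.998×10⁸ m/s × 2.900×10^-13 s) = 0.95351. Since d = βγcτ, x = βγ = β/√(1−β²).
Solving: β² = x²/(1+x²) = 0.909181/1.909181 = 0.476215, so β = 0.6901.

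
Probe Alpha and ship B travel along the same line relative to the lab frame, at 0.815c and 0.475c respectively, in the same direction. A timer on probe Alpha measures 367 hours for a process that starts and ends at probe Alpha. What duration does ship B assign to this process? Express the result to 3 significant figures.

441 hours

Speed of probe Alpha in ship B's frame: u = (v_A − v_B)/(1 − v_A v_B/c²) = (0.815 − 0.475)/(1 − 0.815×0.475) = 0.34/0.612875 = 0.55476; |u| = 0.55476c.
γ for this relative speed: γ = 1/√(1 − 0.307759) = 1.2019.
The clock on probe Alpha records proper time, so ship B measures Δt = γΔτ = 1.2019 × 367 = 441 hours.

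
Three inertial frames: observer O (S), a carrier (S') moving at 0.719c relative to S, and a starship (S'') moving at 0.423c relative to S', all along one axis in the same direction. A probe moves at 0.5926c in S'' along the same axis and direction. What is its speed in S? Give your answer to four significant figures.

Compose velocities in two stages. Stage 1 (into S'): u₁ = (0.5926+0.423)/(1+0.5926×0.423) = 0.81204.
Stage 2 (into S): u = (0.81204+0.719)/(1+0.81204×0.719) = 0.96665, so the speed is 0.9667c.

0.9667c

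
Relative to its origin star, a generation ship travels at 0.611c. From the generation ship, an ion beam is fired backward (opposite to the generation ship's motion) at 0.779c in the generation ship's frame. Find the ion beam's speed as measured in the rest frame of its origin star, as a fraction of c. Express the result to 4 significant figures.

0.3206c

Relativistic velocity addition: u = (u' + v)/(1 + u'v/c²), with u' = −0.779c and v = 0.611c.
Numerator: −0.779 + 0.611 = −0.168. Denominator: 1 + (−0.779)(0.611) = 0.524031.
u = −0.168/0.524031 = −0.32059, so the speed is 0.3206c.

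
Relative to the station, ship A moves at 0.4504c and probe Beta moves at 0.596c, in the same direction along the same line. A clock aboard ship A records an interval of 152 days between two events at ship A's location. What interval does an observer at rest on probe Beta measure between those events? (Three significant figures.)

155 days

Speed of ship A in probe Beta's frame: u = (v_A − v_B)/(1 − v_A v_B/c²) = (0.4504 − 0.596)/(1 − 0.4504×0.596) = −0.1456/0.7315616 = −0.19903; |u| = 0.19903c.
γ for this relative speed: γ = 1/√(1 − 0.0396129) = 1.0204.
The clock on ship A records proper time, so probe Beta measures Δt = γΔτ = 1.0204 × 152 = 155 days.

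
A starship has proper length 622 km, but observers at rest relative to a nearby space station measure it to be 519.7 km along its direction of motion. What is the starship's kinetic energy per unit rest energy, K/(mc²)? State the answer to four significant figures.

0.1968

Length contraction gives γ = L₀/L = 622/519.7 = 1.19684.
K/(mc²) = γ − 1 = 1.19684 − 1 = 0.1968.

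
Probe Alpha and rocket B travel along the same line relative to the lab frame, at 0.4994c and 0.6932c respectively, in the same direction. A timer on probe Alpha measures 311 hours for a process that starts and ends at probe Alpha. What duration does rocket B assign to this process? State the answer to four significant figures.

Speed of probe Alpha in rocket B's frame: u = (v_A − v_B)/(1 − v_A v_B/c²) = (0.4994 − 0.6932)/(1 − 0.4994×0.6932) = −0.1938/0.65381592 = −0.29641; |u| = 0.29641c.
At |u| = 0.29641c, γ = (1 − 0.0878589)^(−1/2) = 1.0471.
The clock on probe Alpha records proper time, so rocket B measures Δt = γΔτ = 1.0471 × 311 = 325.6 hours.

325.6 hours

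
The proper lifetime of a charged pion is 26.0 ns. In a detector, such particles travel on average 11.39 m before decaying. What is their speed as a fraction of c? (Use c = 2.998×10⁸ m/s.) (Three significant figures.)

d = βγcτ ⇒ βγ = d/(cτ) = 11.39 m / (7.7948 m) = 1.4612.
β = (βγ)/√(1+(βγ)²) = 1.4612/√3.13511 = 0.825.

0.825c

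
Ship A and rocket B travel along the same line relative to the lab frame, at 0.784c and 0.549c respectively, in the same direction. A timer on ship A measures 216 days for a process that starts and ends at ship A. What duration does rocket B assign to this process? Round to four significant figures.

237.1 days

The velocity of ship A relative to rocket B is (0.784 − 0.549)c / (1 − 0.784×0.549) = 0.41258c; relative speed 0.41258c.
γ for this relative speed: γ = 1/√(1 − 0.170222) = 1.0978.
The clock on ship A records proper time, so rocket B measures Δt = γΔτ = 1.0978 × 216 = 237.1 days.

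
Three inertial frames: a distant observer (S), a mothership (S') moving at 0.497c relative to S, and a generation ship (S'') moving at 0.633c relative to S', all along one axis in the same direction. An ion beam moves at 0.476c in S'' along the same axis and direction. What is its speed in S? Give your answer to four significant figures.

0.9478c

Apply u = (u'+v)/(1+u'v) twice. Ion beam in the mothership frame: (0.476+0.633)/(1+0.476·0.633) = 1.109/1.301308 = 0.85222c.
That velocity, transformed to the rest frame of a distant observer: (0.85222+0.497)/(1+0.85222·0.497) = 1.34922/1.42355334 = 0.94778c.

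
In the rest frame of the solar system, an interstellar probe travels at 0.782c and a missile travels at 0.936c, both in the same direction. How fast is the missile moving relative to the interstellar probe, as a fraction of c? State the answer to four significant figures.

Transform to the interstellar probe's frame: u' = (u − v)/(1 − uv/c²).
u' = (0.936 − 0.782)/(1 − 0.936×0.782) = 0.154/0.268048 = 0.57452.
Speed in the interstellar probe's frame: 0.5745c (in the same direction).

0.5745c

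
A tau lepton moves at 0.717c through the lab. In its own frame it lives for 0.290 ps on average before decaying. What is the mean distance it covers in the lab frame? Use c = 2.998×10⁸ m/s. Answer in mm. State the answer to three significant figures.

γ = 1/√(1 − β²) = 1/√(1 − 0.514089) = 1/√0.485911 = 1/0.697073 = 1.4346.
Lab-frame lifetime: Δt = γτ = 1.4346 × 0.290 ps = 0.41603 ps.
Distance: d = vΔt = 0.717 × 2.998×10⁸ m/s × 4.1603×10^-13 s = 8.94×10^-5 m = 0.0894 mm.

0.0894 mm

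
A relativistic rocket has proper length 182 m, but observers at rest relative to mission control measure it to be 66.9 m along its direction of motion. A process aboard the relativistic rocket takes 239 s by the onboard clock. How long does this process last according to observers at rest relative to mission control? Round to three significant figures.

650 s

Length contraction gives γ = L₀/L = 182/66.9 = 2.72048.
The same γ dilates the second interval: 2.72048 × 239 s = 650 s.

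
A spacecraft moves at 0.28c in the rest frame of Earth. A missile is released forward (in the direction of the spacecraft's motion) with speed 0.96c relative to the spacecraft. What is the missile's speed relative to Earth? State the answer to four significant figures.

Relativistic velocity addition: u = (u' + v)/(1 + u'v/c²), with u' = 0.96c and v = 0.28c.
Numerator: 0.96 + 0.28 = 1.24. Denominator: 1 + (0.96)(0.28) = 1.2688.
u = 1.24/1.2688 = 0.9773, so the speed is 0.9773c.

0.9773c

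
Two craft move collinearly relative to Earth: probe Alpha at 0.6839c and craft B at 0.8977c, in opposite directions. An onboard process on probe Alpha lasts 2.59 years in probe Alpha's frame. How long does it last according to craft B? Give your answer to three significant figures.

The velocity of probe Alpha relative to craft B is (0.6839 + 0.8977)c / (1 + 0.6839×0.8977) = 0.97996c; relative speed 0.97996c.
γ for this relative speed: γ = 1/√(1 − 0.960322) = 5.0202.
The clock on probe Alpha records proper time, so craft B measures Δt = γΔτ = 5.0202 × 2.59 = 13.0 years.

13.0 years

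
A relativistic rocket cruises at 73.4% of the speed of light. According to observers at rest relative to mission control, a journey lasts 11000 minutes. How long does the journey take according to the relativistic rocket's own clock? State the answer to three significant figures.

7470 minutes

With β = 0.734, γ = 1/√(1 − 0.734²) = 1/√0.461244 = 1.4724.
The moving clock records proper time: Δτ = Δt/γ = 11000/1.4724 = 7470 minutes.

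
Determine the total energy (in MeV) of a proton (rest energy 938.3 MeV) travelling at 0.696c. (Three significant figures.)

1310 MeV

Lorentz factor: γ = (1 − 0.484416)^(−1/2) = 1.3927.
Total energy: E = γmc² = 1.3927 × 938.3 MeV = 1310 MeV.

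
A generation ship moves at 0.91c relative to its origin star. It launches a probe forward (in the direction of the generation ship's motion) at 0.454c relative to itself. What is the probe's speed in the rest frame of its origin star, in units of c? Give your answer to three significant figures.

In units of c, u = (u' + v)/(1 + u'v) with u' = 0.454 and v = 0.91.
Numerator: 0.454 + 0.91 = 1.364. Denominator: 1 + (0.454)(0.91) = 1.41314.
u = 1.364/1.41314 = 0.96523, so the speed is 0.965c.

0.965c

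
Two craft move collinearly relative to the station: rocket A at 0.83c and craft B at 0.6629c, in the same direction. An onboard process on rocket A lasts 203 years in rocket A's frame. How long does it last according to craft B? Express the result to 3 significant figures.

Transform rocket A's velocity into craft B's frame: (0.83 − 0.6629)/(1 − 0.83·0.6629) = 0.1671/0.449793, so the relative speed is 0.3715c.
At |u| = 0.3715c, γ = (1 − 0.138012)^(−1/2) = 1.0771.
The clock on rocket A records proper time, so craft B measures Δt = γΔτ = 1.0771 × 203 = 219 years.

219 years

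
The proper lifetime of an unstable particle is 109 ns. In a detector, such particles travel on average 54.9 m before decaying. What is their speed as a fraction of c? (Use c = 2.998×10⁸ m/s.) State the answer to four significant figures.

0.8593c

d = βγcτ ⇒ βγ = d/(cτ) = 54.90 m / (32.6782 m) = 1.68.
β = (βγ)/√(1+(βγ)²) = 1.68/√3.8224 = 0.8593.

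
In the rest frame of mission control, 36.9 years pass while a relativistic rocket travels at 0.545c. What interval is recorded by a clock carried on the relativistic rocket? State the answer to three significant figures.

30.9 years

γ = 1/√(1 − β²) = 1/√(1 − 0.297025) = 1/√0.702975 = 1/0.838436 = 1.1927.
The relativistic rocket's clock runs slow as seen from mission control, so Δτ = Δt/γ = 36.9/1.1927 = 30.9 years.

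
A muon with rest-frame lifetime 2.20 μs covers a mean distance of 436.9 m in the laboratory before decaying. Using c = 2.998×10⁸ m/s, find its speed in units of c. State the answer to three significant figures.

d = βγcτ ⇒ βγ = d/(cτ) = 436.9 m / (659.56 m) = 0.66241.
β = (βγ)/√(1+(βγ)²) = 0.66241/√1.438787 = 0.552.

0.552c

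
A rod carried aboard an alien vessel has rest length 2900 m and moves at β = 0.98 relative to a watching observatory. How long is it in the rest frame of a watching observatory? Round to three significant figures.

577 m

With β = 0.98, γ = 1/√(1 − 0.98²) = 1/√0.0396 = 5.0252.
Along the direction of motion the measured length is L₀/γ = 2900/5.0252 = 577 m.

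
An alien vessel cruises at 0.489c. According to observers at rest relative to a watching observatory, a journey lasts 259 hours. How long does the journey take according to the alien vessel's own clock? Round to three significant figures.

226 hours

With β = 0.489, γ = 1/√(1 − 0.489²) = 1/√0.760879 = 1.1464.
The alien vessel's clock runs slow as seen from a watching observatory, so Δτ = Δt/γ = 259/1.1464 = 226 hours.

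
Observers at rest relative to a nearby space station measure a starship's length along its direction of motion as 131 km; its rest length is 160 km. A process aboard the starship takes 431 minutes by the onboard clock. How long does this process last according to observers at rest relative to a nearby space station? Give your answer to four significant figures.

526.4 minutes

Length contraction gives γ = L₀/L = 160/131 = 1.22137.
Δt = γΔτ = 1.22137 × 431 = 526.4 minutes.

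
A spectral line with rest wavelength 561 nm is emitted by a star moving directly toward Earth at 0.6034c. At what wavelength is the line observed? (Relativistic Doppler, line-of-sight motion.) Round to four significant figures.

Relativistic Doppler for wavelength: λ_obs = λ_src · √((1−β)/(1+β)).
With β = 0.6034: factor = √(0.3966/1.6034) = 0.49734.
λ_obs = 561 × 0.49734 = 279.0 nm.

279.0 nm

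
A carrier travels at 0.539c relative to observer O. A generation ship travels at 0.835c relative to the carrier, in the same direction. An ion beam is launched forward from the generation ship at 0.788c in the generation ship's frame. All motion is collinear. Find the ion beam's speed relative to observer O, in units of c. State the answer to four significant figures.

0.9936c

First combine the ion beam and generation ship (S''→S'): u₁ = (0.788 + 0.835)/(1 + 0.788×0.835) = 1.623/1.65798 = 0.9789.
Then combine with the carrier (S'→S): u = (0.9789 + 0.539)/(1 + 0.9789×0.539) = 1.5179/1.5276271 = 0.99363.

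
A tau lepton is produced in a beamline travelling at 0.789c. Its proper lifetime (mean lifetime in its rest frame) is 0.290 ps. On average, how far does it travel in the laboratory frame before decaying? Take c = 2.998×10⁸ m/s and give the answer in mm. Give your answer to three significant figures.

γ = 1/√(1 − β²) = 1/√(1 − 0.622521) = 1/√0.377479 = 1/0.614393 = 1.6276.
Lab-frame lifetime: Δt = γτ = 1.6276 × 0.290 ps = 0.472 ps.
Distance: d = vΔt = 0.789 × 2.998×10⁸ m/s × 4.7200×10^-13 s = 1.12×10^-4 m = 0.112 mm.

0.112 mm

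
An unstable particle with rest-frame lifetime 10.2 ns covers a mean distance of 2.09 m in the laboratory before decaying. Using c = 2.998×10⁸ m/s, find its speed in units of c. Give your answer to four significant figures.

Lab distance = (lab lifetime)·v = γτ·βc, so βγ = d/(cτ) = 2.090/(2.998×10⁸ × 1.020×10^-8) = 0.68346.
With βγ = 0.68346: γ² = 1 + (βγ)² = 1.467118, and β = (βγ)/γ = 0.68346/1.21125 = 0.5643.

0.5643c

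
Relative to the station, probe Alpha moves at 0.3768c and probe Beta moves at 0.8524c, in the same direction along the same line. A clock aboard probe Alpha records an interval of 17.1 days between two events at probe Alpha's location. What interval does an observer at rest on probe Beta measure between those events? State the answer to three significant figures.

24.0 days

Transform probe Alpha's velocity into probe Beta's frame: (0.3768 − 0.8524)/(1 − 0.3768·0.8524) = −0.4756/0.67881568, so the relative speed is 0.70063c.
γ for this relative speed: γ = 1/√(1 − 0.490882) = 1.4015.
Probe Alpha's interval is proper; time dilation gives Δt_B = γΔτ = 1.4015 × 17.1 days = 24.0 days.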